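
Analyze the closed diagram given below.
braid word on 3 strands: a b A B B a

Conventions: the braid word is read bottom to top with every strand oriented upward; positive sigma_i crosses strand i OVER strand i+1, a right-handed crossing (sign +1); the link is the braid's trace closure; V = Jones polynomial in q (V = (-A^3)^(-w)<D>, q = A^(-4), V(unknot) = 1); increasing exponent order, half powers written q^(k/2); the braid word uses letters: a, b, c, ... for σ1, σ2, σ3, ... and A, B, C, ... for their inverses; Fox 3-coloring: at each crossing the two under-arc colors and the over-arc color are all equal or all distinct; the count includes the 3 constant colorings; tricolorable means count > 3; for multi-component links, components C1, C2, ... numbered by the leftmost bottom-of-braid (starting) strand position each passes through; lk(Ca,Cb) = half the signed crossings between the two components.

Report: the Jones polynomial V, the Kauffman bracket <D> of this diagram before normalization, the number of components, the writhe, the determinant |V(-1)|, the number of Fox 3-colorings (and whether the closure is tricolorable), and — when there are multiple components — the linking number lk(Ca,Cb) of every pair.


Jones polynomial: V(q) = q^-2 - q^-1 + 1 - q + q^2
<D> = A^-8 - A^-4 + 1 - A^4 + A^8; writhe 0
components 1, writhe 0 (6 crossings)
3-colorings: 3 of 3^6, det 5 — not tricolorable
note: w = 0 (over 6 crossings) is diagram-only; (-A^3)^(0) removes it from V


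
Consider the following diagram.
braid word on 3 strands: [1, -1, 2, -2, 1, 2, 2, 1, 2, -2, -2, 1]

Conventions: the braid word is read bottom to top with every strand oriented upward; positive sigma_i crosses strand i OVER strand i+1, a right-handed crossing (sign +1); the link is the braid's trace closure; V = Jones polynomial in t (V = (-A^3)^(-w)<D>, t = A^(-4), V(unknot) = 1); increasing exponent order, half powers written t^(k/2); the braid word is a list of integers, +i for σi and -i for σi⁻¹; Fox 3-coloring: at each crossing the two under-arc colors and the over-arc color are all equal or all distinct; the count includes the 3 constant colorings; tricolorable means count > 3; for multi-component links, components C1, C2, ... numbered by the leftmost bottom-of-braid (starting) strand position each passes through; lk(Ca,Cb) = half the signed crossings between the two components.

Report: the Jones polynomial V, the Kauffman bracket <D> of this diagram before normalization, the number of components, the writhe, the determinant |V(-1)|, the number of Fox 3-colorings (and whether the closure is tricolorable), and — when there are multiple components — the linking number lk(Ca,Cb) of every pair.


V(t) = t - t^2 + 2t^3 - t^4 + t^5 - t^6
bracket: -A^-12 + A^-8 - A^-4 + 2 - A^4 + A^8, w = +4
1 component, writhe +4, over 12 crossings
det 7, colorings 3 of 3^12 — not tricolorable
observation: inverse pairs cancel, leaving σ1 σ2 σ2 σ1 σ2⁻¹ σ1


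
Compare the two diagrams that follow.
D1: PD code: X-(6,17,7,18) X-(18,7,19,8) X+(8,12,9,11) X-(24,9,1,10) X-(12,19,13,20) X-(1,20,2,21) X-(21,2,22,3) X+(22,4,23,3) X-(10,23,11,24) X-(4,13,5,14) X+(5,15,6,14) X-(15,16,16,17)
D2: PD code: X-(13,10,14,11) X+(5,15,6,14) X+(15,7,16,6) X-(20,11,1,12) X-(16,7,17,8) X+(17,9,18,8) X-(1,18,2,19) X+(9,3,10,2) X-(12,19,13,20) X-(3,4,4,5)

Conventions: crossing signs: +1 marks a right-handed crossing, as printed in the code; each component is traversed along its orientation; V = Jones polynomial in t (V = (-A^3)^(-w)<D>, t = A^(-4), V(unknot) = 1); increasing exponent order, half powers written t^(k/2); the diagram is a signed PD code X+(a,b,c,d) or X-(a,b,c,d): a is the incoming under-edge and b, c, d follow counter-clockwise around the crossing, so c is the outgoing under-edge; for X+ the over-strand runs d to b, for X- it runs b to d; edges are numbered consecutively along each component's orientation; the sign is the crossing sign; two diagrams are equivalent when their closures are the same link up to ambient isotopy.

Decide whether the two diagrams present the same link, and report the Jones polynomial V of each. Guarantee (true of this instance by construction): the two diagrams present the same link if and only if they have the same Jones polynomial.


same link: no
V(D1) = -t^-6 + t^-5 - t^-4 + 2t^-3 - t^-2 + t^-1  [12 crossings, <D> = A^-14 - A^-10 + 2A^-6 - A^-2 + A^2 - A^6, w = -6]
V(D2) = -t^-3 + 2t^-2 - 2t^-1 + 3 - 2t + 2t^2 - t^3  [10 crossings, <D> = -A^-18 + 2A^-14 - 2A^-10 + 3A^-6 - 2A^-2 + 2A^2 - A^6, w = -2]
insight: comparing 2 Jones polynomials yields 2 groups


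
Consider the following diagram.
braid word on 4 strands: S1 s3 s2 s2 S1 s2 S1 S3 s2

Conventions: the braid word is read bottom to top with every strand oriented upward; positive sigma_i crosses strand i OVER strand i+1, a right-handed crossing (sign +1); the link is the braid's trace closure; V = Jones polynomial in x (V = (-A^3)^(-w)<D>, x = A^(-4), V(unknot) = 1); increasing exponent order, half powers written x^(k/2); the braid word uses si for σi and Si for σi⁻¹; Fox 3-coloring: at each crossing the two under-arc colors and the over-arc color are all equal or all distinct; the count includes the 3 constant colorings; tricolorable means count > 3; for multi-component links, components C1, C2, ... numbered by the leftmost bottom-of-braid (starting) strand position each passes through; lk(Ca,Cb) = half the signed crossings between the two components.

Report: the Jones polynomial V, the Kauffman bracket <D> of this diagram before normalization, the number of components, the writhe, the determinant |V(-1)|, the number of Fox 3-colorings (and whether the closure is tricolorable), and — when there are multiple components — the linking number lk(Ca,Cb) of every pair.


V(x) = -x^-3 + 2x^-2 - 2x^-1 + 3 - 2x + 2x^2 - x^3
bracket: A^-9 - 2A^-5 + 2A^-1 - 3A^3 + 2A^7 - 2A^11 + A^15, w = +1
1 component, writhe +1, over 9 crossings
det 13, colorings 3 of 3^9 — not tricolorable
observation: palindromic: swapping x for 1/x fixes V


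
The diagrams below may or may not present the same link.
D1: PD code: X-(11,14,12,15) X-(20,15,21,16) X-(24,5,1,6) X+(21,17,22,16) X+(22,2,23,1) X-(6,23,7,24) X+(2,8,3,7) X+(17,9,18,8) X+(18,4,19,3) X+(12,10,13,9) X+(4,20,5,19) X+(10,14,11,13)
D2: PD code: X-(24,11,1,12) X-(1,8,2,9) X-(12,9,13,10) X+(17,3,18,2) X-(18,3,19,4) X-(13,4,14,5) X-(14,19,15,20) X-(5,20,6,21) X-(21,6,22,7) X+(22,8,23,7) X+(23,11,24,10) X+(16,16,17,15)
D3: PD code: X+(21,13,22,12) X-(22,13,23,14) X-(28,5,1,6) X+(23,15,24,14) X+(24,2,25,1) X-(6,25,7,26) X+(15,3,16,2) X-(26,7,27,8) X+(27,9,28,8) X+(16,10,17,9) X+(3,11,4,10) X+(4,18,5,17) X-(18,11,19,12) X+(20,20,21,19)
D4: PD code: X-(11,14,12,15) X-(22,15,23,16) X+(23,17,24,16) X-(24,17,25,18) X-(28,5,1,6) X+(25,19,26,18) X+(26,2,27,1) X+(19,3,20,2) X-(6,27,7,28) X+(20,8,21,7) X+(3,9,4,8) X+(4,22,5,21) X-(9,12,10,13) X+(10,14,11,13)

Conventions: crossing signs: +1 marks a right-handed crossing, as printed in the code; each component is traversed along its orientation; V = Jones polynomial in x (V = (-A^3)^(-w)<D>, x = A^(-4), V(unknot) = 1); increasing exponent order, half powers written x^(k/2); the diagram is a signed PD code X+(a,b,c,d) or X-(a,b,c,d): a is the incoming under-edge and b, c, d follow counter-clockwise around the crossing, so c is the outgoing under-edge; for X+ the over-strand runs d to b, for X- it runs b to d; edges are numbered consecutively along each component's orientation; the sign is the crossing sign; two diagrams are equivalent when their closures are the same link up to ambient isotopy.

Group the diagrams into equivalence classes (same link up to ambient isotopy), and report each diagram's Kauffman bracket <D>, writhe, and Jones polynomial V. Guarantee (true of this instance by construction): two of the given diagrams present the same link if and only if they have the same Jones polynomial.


grouping into links: {D1, D3, D4} | {D2}
V(D1) = x^-1 - 1 + 2x - 2x^2 + 2x^3 - 2x^4 + x^5  (w +4, c 12, <D> = A^-8 - 2A^-4 + 2 - 2A^4 + 2A^8 - A^12 + A^16)
D2 (bracket A^-8 + 1 - A^4; 12 crossings at w = -4): V = -x^-4 + x^-3 + x^-1
D3 (bracket A^-8 - 2A^-4 + 2 - 2A^4 + 2A^8 - A^12 + A^16; 14 crossings at w = +4): V = x^-1 - 1 + 2x - 2x^2 + 2x^3 - 2x^4 + x^5
V(D4) = x^-1 - 1 + 2x - 2x^2 + 2x^3 - 2x^4 + x^5  (w +2, c 14, <D> = A^-14 - 2A^-10 + 2A^-6 - 2A^-2 + 2A^2 - A^6 + A^10)
why: 2 classes among 4 diagrams; unequal V(x) rules out equality


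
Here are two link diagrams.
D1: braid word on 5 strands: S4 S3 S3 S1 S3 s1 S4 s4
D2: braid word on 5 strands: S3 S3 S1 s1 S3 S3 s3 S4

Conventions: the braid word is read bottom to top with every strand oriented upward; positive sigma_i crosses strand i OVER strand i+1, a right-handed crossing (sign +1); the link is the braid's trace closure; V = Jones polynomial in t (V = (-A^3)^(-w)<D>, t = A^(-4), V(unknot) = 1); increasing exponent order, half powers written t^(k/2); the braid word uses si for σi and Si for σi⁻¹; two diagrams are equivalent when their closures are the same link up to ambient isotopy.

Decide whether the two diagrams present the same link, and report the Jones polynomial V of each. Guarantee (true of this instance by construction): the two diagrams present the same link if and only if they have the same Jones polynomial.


equivalent: yes
D1 (bracket A^-12 + 2A^-8 + 2A^-4 + 1 - A^4 - A^8; 8 crossings at w = -4): V = -t^-5 - t^-4 + t^-3 + 2t^-2 + 2t^-1 + 1
V(D2) = -t^-5 - t^-4 + t^-3 + 2t^-2 + 2t^-1 + 1  (w -4, c 8, <D> = A^-12 + 2A^-8 + 2A^-4 + 1 - A^4 - A^8)
key observation: all 2 diagrams share one V(t), hence one class


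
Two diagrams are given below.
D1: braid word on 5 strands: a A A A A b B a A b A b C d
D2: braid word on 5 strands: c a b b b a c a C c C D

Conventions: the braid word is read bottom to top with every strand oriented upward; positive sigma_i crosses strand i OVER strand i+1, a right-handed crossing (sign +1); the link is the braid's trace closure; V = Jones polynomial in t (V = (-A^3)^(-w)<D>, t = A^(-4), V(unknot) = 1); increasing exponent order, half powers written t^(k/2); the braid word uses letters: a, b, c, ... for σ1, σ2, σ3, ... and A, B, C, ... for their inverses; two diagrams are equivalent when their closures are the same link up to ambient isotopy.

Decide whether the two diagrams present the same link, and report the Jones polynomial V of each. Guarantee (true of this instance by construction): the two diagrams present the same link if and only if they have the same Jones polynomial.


equivalent: no
D1 (bracket A^-10 - A^-6 + 2A^-2 - 2A^2 + 2A^6 - 2A^10 + A^14; 14 crossings at w = -2): V = t^-5 - 2t^-4 + 2t^-3 - 2t^-2 + 2t^-1 - 1 + t
V(D2) = t^2 + 2t^4 - 2t^5 + t^6 - 2t^7 + t^8  [12 crossings, <D> = A^-14 - 2A^-10 + A^-6 - 2A^-2 + 2A^2 + A^10, w = +6]
observation: 2 values of V(t) split the 2 diagrams


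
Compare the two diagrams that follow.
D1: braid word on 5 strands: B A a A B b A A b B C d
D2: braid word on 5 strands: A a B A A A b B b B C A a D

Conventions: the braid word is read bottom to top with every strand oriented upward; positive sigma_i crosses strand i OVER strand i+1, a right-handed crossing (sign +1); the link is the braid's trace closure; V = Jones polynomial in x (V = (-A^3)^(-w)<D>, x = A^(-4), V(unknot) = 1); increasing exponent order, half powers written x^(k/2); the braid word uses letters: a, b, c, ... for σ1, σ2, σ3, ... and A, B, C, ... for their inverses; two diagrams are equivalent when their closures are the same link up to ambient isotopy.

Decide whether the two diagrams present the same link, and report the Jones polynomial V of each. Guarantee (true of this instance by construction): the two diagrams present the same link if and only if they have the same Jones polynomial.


same link: yes
V(D1) = -x^-4 + x^-3 + x^-1  [12 crossings, <D> = A^-8 + 1 - A^4, w = -4]
D2 (bracket A^-14 + A^-6 - A^-2; 14 crossings at w = -6): V = -x^-4 + x^-3 + x^-1
note: all 2 diagrams share one V(x), hence one class


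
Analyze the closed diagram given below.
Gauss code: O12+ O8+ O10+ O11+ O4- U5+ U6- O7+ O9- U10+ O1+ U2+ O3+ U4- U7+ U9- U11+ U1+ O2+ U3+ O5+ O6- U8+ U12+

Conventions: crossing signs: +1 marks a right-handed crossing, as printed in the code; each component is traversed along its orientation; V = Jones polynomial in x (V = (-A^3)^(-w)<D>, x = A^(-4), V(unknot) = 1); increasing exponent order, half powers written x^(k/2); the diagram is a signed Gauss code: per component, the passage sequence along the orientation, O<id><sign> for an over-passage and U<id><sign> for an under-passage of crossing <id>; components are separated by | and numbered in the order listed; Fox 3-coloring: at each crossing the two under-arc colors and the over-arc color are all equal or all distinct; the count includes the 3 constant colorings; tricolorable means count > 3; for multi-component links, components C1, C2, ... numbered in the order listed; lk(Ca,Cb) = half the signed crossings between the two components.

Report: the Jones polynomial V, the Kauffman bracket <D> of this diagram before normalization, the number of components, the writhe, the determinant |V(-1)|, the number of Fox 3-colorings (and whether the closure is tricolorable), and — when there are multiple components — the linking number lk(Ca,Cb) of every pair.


Jones polynomial: V(x) = x + x^3 - x^4
<D> = -A^2 + A^6 + A^14; writhe +6
components 1, writhe +6 (12 crossings)
3-colorings: 9 of 3^12, det 3 — tricolorable
note: w = +6 shifts under R1 moves; the (-A^3)^(-6) factor cancels that in V


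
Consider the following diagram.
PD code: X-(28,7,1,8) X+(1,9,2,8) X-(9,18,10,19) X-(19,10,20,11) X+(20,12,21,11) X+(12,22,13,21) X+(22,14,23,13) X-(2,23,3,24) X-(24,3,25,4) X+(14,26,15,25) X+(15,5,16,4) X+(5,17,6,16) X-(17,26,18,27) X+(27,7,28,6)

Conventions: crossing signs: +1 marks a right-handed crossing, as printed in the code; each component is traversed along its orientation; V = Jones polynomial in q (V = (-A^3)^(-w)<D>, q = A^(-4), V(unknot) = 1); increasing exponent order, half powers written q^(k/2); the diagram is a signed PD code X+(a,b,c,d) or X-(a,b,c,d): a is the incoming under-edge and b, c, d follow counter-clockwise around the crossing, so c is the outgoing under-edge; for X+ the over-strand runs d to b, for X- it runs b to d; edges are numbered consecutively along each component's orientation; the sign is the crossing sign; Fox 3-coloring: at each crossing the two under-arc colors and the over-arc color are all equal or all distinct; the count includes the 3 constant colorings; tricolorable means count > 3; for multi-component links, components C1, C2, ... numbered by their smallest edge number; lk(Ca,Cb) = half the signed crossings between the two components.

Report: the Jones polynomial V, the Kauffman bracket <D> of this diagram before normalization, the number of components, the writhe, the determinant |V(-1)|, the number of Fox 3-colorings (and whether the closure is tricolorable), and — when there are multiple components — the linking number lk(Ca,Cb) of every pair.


V(q) = -q^-1 + 2 - q + 2q^2 - q^3 + q^4 - q^5
bracket: -A^-14 + A^-10 - A^-6 + 2A^-2 - A^2 + 2A^6 - A^10, w = +2
1 component, writhe +2, over 14 crossings
det 9, colorings 9 of 3^14 — tricolorable
observation: the span of V is 6, forcing >= 6 crossings in any diagram


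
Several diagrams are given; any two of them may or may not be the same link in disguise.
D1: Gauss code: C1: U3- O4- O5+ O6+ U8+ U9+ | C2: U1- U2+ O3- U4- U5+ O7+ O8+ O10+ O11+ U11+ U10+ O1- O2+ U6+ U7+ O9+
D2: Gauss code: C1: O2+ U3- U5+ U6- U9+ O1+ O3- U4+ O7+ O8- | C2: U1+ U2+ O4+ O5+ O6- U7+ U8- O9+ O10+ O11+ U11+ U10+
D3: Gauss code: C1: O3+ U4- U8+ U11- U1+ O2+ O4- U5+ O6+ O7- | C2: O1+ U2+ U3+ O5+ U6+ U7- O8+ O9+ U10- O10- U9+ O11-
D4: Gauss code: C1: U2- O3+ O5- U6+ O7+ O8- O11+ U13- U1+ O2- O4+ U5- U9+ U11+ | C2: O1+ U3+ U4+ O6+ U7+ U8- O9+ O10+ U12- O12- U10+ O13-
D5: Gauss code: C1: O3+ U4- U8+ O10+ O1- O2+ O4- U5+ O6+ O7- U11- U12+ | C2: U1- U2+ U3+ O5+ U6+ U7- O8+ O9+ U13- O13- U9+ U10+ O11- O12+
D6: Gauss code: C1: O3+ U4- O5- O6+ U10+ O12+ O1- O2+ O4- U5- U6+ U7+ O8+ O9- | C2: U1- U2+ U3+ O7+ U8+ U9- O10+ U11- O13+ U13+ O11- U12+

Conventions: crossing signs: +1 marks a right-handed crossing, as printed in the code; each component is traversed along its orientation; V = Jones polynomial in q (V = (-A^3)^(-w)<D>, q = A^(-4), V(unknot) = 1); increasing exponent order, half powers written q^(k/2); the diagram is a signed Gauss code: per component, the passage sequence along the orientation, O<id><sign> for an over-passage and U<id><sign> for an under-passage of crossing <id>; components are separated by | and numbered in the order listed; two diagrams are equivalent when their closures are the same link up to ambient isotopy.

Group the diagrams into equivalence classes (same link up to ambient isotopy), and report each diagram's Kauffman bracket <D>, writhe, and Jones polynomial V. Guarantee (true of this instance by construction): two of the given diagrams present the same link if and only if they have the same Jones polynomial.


grouping into links: {D1} | {D2, D3, D4, D5, D6}
V(D1) = -q^(1/2) - q^(5/2)  (w +5, c 11, <D> = A^5 + A^13)
V(D2) = -q^(1/2) + q^(3/2) - q^(5/2) - q^(9/2)  [11 crossings, <D> = A^-3 + A^5 - A^9 + A^13, w = +5]
D3 (bracket A^-9 + A^-1 - A^3 + A^7; 11 crossings at w = +3): V = -q^(1/2) + q^(3/2) - q^(5/2) - q^(9/2)
V(D4) = -q^(1/2) + q^(3/2) - q^(5/2) - q^(9/2)  [13 crossings, <D> = A^-9 + A^-1 - A^3 + A^7, w = +3]
D5 (bracket A^-9 + A^-1 - A^3 + A^7; 13 crossings at w = +3): V = -q^(1/2) + q^(3/2) - q^(5/2) - q^(9/2)
V(D6) = -q^(1/2) + q^(3/2) - q^(5/2) - q^(9/2)  [13 crossings, <D> = A^-9 + A^-1 - A^3 + A^7, w = +3]
why: 2 classes among 6 diagrams; unequal V(q) rules out equality


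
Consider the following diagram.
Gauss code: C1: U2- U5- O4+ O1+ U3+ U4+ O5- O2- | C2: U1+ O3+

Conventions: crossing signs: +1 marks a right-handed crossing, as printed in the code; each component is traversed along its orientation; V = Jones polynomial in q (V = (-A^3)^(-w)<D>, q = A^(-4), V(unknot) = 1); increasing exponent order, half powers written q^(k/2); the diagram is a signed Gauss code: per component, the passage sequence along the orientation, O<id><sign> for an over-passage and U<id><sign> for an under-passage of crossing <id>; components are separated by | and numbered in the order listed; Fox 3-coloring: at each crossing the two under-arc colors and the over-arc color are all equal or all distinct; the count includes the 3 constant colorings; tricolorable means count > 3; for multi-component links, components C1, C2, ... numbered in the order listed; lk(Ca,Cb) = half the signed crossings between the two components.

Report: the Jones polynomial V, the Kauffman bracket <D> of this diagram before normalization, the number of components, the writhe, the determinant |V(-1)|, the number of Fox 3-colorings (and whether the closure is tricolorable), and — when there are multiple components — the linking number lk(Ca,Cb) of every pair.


V = -q^(1/2) - q^(5/2)
<D> = A^-7 + A (w = +1)
2 components over 5 crossings, w = +1
lk(C1,C2): +1
3 Fox colorings among 3^5, |V(-1)| = 2: not tricolorable
why: the 1 component pair carries total linking +1


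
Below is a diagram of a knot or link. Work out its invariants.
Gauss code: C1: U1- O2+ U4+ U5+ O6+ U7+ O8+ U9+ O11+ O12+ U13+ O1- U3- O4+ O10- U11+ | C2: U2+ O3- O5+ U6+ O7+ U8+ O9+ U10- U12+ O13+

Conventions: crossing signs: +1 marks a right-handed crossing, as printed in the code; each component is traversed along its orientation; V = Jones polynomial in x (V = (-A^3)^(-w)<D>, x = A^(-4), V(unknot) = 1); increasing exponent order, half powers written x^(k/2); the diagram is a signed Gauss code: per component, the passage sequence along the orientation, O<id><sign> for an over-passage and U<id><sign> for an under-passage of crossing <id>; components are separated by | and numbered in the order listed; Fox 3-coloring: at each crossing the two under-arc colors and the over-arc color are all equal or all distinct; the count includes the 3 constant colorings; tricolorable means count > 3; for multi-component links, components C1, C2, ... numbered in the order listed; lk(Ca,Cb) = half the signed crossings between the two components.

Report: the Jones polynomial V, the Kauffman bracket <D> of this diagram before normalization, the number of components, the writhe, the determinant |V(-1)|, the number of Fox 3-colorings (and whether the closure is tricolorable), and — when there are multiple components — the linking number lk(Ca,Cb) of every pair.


Jones polynomial: V(x) = x^(3/2) - 4x^(5/2) + 6x^(7/2) - 11x^(9/2) + 14x^(11/2) - 16x^(13/2) + 16x^(15/2) - 14x^(17/2) + 10x^(19/2) - 6x^(21/2) + 3x^(23/2) - x^(25/2)
<D> = A^-29 - 3A^-25 + 6A^-21 - 10A^-17 + 14A^-13 - 16A^-9 + 16A^-5 - 14A^-1 + 11A^3 - 6A^7 + 4A^11 - A^15; writhe +7
components 2, writhe +7 (13 crossings)
linking number lk(C1,C2) = +3
3-colorings: 9 of 3^13, det 102 — tricolorable
note: |V(-1)| = 102: so tricolorable, since 3 divides 102


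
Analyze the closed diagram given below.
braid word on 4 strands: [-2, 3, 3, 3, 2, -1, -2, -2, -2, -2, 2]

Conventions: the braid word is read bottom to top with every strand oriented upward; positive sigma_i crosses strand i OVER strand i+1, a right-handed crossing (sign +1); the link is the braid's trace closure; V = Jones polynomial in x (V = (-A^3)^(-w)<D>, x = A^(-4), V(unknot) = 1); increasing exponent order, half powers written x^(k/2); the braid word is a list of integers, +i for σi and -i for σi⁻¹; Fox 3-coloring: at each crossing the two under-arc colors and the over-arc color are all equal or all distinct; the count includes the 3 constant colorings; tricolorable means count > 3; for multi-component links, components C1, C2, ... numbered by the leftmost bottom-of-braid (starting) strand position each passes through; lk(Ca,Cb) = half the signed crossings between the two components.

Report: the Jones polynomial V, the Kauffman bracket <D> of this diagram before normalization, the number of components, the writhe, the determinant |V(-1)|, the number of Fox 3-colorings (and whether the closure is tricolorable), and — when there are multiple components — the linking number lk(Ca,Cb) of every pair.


V(x) = -x^-3 + x^-2 - x^-1 + 3 - x + x^2 - x^3
bracket: A^-15 - A^-11 + A^-7 - 3A^-3 + A - A^5 + A^9, w = -1
1 component, writhe -1, over 11 crossings
det 9, colorings 27 of 3^11 — tricolorable
observation: w = -1 (over 11 crossings) is diagram-only; (-A^3)^(1) removes it from V


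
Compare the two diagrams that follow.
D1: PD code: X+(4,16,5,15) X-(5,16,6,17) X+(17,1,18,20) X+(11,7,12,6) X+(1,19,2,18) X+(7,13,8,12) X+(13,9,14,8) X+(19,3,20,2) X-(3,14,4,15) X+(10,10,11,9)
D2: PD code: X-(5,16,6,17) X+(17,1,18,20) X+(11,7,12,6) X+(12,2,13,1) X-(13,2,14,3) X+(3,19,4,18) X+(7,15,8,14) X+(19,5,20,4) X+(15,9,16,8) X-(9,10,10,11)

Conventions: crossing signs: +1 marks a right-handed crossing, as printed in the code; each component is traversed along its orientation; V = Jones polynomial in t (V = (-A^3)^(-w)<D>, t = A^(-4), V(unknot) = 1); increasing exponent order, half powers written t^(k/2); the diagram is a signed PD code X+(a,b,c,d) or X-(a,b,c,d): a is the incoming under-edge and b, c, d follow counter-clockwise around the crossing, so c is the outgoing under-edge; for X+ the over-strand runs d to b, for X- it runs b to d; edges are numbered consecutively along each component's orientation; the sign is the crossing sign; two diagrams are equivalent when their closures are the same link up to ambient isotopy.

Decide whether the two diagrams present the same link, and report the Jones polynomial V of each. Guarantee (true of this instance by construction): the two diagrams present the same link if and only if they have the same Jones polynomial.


equivalent: yes
V(D1) = t^2 + 2t^4 - 2t^5 + t^6 - 2t^7 + t^8  (w +6, c 10, <D> = A^-14 - 2A^-10 + A^-6 - 2A^-2 + 2A^2 + A^10)
V(D2) = t^2 + 2t^4 - 2t^5 + t^6 - 2t^7 + t^8  [10 crossings, <D> = A^-20 - 2A^-16 + A^-12 - 2A^-8 + 2A^-4 + A^4, w = +4]
key observation: all 2 diagrams share one V(t), hence one class


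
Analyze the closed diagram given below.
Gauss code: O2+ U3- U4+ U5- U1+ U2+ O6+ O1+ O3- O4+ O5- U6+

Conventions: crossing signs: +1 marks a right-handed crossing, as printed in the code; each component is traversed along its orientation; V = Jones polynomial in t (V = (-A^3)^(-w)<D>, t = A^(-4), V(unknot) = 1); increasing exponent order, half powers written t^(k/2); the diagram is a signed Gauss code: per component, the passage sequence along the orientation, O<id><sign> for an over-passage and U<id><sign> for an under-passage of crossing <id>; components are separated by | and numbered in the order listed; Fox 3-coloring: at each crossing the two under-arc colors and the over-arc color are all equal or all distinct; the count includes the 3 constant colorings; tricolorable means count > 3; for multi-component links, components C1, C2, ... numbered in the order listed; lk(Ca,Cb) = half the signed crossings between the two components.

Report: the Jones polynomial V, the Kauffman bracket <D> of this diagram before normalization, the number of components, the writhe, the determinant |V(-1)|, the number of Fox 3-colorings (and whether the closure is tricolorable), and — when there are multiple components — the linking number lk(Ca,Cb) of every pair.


V(t) = 1
bracket: A^6, w = +2
1 component, writhe +2, over 6 crossings
det 1, colorings 3 of 3^6 — not tricolorable
observation: w = +2 (over 6 crossings) is diagram-only; (-A^3)^(-2) removes it from V


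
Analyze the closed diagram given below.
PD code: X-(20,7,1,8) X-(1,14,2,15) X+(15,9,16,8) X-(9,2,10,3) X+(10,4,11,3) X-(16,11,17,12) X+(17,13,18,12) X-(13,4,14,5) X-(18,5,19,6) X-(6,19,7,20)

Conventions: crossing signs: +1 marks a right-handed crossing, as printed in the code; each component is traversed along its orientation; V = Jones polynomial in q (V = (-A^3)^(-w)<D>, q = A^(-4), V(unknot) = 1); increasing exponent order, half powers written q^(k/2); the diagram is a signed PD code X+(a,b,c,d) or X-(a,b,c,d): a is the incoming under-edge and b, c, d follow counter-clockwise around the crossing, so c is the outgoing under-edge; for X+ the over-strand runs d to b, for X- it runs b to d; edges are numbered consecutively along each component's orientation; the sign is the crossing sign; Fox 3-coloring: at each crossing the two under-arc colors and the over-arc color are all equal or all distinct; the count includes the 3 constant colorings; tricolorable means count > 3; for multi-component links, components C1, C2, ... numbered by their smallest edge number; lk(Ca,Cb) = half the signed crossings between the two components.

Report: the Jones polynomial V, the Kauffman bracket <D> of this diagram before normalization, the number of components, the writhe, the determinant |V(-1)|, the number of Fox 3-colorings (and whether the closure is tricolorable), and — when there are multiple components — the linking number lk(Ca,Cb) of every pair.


V = -q^-6 + q^-5 - q^-4 + 2q^-3 - q^-2 + q^-1
<D> = A^-8 - A^-4 + 2 - A^4 + A^8 - A^12 (w = -4)
1 component over 10 crossings, w = -4
3 Fox colorings among 3^10, |V(-1)| = 7: not tricolorable
why: the span of V is 5, forcing >= 5 crossings in any diagram


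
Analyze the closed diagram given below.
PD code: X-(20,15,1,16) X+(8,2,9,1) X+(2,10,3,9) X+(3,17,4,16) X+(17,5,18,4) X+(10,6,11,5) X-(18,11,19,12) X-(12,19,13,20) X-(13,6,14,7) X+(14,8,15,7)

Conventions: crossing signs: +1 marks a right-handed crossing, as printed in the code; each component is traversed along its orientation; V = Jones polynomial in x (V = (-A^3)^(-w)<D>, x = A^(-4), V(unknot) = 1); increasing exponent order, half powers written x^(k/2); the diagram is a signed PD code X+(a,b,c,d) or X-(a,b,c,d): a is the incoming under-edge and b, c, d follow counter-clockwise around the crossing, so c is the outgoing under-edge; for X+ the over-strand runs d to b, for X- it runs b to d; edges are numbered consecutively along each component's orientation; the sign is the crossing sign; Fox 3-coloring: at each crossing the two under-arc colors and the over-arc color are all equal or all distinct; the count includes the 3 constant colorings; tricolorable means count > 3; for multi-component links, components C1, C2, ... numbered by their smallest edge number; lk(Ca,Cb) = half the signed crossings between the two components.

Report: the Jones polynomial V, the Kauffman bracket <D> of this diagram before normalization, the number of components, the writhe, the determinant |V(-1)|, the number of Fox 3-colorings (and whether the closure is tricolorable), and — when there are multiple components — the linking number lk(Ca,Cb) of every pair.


V(x) = -x^-1 + 2 - x + 2x^2 - x^3 + x^4 - x^5
bracket: -A^-14 + A^-10 - A^-6 + 2A^-2 - A^2 + 2A^6 - A^10, w = +2
1 component, writhe +2, over 10 crossings
det 9, colorings 9 of 3^10 — tricolorable
observation: |V(-1)| = 9: so tricolorable, since 3 divides 9


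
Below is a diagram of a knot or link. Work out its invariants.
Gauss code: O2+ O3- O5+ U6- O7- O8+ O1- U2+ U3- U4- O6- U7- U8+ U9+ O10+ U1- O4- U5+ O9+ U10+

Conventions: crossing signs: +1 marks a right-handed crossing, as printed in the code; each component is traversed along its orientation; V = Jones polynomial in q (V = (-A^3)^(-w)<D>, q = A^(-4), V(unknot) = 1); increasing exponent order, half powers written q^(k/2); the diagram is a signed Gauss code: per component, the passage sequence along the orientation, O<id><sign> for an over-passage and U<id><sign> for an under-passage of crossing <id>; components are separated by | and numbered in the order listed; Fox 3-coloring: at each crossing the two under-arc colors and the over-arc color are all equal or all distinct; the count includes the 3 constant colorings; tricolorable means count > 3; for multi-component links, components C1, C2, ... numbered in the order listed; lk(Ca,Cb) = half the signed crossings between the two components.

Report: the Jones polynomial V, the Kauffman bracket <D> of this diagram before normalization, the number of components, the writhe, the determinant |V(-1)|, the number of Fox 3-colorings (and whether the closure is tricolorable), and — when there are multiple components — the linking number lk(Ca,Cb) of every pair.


V = -q^-3 + 2q^-2 - 2q^-1 + 3 - 2q + 2q^2 - q^3
<D> = -A^-12 + 2A^-8 - 2A^-4 + 3 - 2A^4 + 2A^8 - A^12 (w = 0)
1 component over 10 crossings, w = 0
3 Fox colorings among 3^10, |V(-1)| = 13: not tricolorable
why: V spans 6 powers of q: at least 6 crossings in any diagram


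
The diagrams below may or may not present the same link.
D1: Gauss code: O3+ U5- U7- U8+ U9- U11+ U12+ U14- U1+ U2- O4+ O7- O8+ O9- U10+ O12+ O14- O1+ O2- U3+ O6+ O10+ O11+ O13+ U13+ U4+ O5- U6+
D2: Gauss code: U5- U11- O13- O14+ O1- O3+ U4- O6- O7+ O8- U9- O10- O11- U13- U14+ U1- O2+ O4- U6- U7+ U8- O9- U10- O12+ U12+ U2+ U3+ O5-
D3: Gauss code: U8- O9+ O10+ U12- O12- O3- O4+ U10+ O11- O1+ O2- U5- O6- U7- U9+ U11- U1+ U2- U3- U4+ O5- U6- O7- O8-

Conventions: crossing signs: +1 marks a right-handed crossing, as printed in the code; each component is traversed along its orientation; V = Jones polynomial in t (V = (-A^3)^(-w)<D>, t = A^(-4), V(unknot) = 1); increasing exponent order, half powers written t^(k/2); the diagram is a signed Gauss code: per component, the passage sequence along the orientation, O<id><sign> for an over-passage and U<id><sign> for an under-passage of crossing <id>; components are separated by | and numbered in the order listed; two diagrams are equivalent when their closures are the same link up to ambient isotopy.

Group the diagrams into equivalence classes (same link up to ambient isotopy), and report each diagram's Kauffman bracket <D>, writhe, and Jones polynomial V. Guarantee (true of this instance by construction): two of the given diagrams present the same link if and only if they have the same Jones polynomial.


equivalence classes: {D1} | {D2} | {D3}
D1 (bracket -A^-4 + 1 + A^8; 14 crossings at w = +4): V = t + t^3 - t^4
D2 (bracket A^-4 + A^4 - A^8 + A^12 - A^16; 14 crossings at w = -4): V = -t^-7 + t^-6 - t^-5 + t^-4 + t^-2
V(D3) = -t^-4 + t^-3 + t^-1  (w -4, c 12, <D> = A^-8 + 1 - A^4)
observation: 3 classes among 3 diagrams; unequal V(t) rules out equality


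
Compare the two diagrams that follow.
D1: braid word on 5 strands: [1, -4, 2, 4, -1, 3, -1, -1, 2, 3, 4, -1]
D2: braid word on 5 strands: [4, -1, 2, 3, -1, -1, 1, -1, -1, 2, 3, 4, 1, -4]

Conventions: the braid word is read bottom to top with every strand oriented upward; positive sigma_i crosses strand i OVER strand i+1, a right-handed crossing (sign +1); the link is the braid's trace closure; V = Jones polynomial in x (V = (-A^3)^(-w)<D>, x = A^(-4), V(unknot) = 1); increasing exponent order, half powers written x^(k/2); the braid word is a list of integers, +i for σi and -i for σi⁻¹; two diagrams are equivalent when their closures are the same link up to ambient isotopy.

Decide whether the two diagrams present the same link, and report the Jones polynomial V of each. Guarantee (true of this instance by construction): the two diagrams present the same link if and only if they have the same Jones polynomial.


same link: yes
V(D1) = -x^-3 + x^-2 - x^-1 + 3 - x + x^2 - x^3  [12 crossings, <D> = -A^-6 + A^-2 - A^2 + 3A^6 - A^10 + A^14 - A^18, w = +2]
D2 (bracket -A^-6 + A^-2 - A^2 + 3A^6 - A^10 + A^14 - A^18; 14 crossings at w = +2): V = -x^-3 + x^-2 - x^-1 + 3 - x + x^2 - x^3
note: all 2 diagrams share one V(x), hence one class


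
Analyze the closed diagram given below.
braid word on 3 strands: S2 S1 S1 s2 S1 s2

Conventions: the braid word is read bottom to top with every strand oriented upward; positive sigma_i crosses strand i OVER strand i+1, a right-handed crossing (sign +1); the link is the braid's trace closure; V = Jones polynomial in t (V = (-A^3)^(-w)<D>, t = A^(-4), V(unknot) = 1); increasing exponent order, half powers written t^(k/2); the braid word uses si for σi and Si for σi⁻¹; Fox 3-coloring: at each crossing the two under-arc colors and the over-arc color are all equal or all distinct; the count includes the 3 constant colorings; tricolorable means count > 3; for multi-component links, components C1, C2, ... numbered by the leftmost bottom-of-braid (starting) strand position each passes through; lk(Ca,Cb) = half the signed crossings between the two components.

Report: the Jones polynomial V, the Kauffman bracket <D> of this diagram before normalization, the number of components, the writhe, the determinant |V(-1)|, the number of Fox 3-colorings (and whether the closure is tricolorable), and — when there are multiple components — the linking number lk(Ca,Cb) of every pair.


V = -t^-4 + t^-3 + t^-1
<D> = A^-2 + A^6 - A^10 (w = -2)
1 component over 6 crossings, w = -2
9 Fox colorings among 3^6, |V(-1)| = 3: tricolorable
why: det 3 = |V(-1)|; divisible by 3, so tricolorable


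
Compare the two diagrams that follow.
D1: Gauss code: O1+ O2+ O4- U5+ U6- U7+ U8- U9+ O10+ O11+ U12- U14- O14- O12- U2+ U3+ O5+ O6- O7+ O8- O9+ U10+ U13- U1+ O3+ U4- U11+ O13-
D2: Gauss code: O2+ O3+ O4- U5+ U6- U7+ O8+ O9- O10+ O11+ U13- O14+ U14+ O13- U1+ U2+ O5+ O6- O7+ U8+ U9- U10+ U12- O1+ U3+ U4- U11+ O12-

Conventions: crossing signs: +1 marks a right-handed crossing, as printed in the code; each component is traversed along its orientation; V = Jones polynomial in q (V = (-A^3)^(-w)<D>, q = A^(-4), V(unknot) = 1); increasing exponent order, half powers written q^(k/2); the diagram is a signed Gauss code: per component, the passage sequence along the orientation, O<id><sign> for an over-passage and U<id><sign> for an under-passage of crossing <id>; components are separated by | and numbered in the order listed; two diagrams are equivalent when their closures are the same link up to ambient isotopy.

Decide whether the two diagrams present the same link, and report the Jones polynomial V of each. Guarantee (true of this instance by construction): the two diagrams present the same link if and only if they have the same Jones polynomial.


same link: yes
V(D1) = q - q^2 + 2q^3 - q^4 + q^5 - q^6  [14 crossings, <D> = -A^-18 + A^-14 - A^-10 + 2A^-6 - A^-2 + A^2, w = +2]
V(D2) = q - q^2 + 2q^3 - q^4 + q^5 - q^6  [14 crossings, <D> = -A^-12 + A^-8 - A^-4 + 2 - A^4 + A^8, w = +4]
insight: from 14 to 14 crossings by R-moves: one link, two diagrams


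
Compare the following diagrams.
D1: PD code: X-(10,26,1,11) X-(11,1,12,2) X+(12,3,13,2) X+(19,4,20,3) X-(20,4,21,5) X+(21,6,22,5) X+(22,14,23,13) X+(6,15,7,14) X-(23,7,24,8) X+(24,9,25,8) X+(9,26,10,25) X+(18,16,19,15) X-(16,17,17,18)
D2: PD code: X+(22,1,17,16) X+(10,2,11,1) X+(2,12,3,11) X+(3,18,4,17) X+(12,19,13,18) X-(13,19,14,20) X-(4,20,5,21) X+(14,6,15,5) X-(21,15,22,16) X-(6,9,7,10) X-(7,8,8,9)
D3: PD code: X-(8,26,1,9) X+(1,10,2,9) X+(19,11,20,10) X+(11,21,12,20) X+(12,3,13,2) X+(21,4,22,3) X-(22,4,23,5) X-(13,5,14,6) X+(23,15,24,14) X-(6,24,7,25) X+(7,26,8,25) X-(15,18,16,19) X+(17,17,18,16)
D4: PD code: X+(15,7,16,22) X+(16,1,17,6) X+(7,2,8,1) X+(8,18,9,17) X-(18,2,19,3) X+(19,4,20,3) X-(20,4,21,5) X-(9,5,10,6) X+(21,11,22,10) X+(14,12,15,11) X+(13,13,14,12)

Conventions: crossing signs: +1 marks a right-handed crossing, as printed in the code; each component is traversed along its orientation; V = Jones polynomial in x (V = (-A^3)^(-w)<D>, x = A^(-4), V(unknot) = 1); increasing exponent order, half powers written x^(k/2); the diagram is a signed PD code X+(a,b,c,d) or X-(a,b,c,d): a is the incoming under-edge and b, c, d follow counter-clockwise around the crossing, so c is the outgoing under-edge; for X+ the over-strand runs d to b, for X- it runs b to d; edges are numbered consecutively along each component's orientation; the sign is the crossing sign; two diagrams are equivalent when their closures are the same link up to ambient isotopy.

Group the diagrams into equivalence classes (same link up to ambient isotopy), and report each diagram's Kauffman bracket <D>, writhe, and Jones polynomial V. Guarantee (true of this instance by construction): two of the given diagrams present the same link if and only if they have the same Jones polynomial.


classes: {D1} | {D2, D3, D4}
V(D1) = -x^(1/2) - x^(5/2)  [13 crossings, <D> = A^-1 + A^7, w = +3]
V(D2) = -x^(1/2) - x^(3/2) - x^(5/2) + x^(9/2)  [11 crossings, <D> = -A^-15 + A^-7 + A^-3 + A, w = +1]
V(D3) = -x^(1/2) - x^(3/2) - x^(5/2) + x^(9/2)  (w +3, c 13, <D> = -A^-9 + A^-1 + A^3 + A^7)
V(D4) = -x^(1/2) - x^(3/2) - x^(5/2) + x^(9/2)  (w +5, c 11, <D> = -A^-3 + A^5 + A^9 + A^13)
note: V(x) takes 2 values over 4 diagrams, fixing the grouping


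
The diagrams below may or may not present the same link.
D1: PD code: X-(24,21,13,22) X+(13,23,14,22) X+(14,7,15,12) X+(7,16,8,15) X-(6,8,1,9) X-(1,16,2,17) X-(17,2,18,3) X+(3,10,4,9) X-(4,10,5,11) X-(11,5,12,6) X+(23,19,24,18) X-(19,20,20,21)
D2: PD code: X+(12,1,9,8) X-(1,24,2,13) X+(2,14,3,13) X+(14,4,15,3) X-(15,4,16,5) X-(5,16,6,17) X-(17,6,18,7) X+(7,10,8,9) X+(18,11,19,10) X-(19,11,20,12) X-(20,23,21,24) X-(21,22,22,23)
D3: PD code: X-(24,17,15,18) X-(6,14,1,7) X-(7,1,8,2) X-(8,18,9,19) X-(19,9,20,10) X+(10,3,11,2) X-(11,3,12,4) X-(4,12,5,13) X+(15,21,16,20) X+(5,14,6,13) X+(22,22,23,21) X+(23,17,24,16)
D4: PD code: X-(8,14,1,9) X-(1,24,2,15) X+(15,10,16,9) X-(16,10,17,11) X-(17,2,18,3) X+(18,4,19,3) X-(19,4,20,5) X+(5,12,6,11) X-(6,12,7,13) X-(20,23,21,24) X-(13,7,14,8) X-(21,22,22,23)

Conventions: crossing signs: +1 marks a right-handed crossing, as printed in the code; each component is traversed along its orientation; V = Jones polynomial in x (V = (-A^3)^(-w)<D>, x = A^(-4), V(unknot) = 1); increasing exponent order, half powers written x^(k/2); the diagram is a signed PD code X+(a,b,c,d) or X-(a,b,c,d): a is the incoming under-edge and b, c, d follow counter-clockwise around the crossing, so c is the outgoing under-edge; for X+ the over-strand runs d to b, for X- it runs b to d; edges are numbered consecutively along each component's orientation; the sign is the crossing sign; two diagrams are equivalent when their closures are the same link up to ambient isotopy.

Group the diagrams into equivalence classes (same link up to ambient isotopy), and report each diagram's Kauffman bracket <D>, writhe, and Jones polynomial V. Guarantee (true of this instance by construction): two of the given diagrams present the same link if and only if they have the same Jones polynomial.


classes: {D1} | {D2} | {D3, D4}
V(D1) = x^-4 + x^-2 + 2  [12 crossings, <D> = 2A^-6 + A^2 + A^10, w = -2]
V(D2) = x^-2 + 2 + x^2  [12 crossings, <D> = A^-14 + 2A^-6 + A^2, w = -2]
V(D3) = x^-5 + 2x^-3 + x^-1  [12 crossings, <D> = A^-2 + 2A^6 + A^14, w = -2]
V(D4) = x^-5 + 2x^-3 + x^-1  (w -6, c 12, <D> = A^-14 + 2A^-6 + A^2)
note: 3 classes among 4 diagrams; unequal V(x) rules out equality
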